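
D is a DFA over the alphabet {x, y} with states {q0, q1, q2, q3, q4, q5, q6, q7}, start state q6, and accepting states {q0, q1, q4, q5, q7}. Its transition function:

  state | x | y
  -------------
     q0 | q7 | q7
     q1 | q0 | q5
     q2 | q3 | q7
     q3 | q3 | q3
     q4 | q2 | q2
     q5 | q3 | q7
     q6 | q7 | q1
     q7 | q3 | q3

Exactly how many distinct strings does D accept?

The useful subgraph on states {q0, q1, q5, q6, q7} is acyclic, so L(D) is finite; the longest accepting path visits 4 useful states, giving maximum string length 3.
Counting accepting paths from q6 by length: 2 of length 1, 2 of length 2, 3 of length 3. Total 7.

7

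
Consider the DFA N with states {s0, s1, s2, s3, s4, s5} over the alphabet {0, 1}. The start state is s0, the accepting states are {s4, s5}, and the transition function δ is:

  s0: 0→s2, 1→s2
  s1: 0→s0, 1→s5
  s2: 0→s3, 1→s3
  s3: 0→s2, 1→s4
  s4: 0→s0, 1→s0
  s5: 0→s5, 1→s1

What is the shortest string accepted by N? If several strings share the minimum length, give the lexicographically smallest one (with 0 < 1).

001

A breadth-first search from s0 reaches an accepting state first via the path s0 → s2 → s3 → s4 on input 001.
No string of length < 3 is accepted (BFS exhausts all shorter strings without reaching an accepting state), and 001 is the lexicographically least accepting string of length 3.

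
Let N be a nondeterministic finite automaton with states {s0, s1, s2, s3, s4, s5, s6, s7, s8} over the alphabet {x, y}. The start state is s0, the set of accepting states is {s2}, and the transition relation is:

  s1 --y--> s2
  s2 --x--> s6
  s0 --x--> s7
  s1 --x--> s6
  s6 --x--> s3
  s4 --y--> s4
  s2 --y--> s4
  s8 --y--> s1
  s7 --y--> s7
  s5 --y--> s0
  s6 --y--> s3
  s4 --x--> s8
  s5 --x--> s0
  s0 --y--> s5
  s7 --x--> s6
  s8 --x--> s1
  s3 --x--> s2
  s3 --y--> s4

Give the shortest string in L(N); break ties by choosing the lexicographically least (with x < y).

xxxx

A breadth-first search from s0 reaches an accepting state first via the path s0 → s7 → s6 → s3 → s2 on input xxxx.
No string of length < 4 is accepted (BFS exhausts all shorter strings without reaching an accepting state), and xxxx is the lexicographically least accepting string of length 4.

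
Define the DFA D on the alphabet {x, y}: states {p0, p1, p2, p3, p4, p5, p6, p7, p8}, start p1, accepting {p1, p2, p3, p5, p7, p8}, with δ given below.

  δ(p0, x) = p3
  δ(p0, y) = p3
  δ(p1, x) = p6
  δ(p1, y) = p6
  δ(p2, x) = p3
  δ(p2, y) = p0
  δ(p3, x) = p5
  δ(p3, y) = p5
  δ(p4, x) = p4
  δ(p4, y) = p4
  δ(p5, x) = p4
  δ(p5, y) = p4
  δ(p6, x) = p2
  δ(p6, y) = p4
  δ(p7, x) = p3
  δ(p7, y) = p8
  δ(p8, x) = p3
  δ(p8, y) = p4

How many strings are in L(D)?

21

The useful subgraph on states {p0, p1, p2, p3, p5, p6} is acyclic, so L(D) is finite; the longest accepting path visits 6 useful states, giving maximum string length 5.
Counting accepting paths from p1 by length: 1 of length 0, 2 of length 2, 2 of length 3, 8 of length 4, 8 of length 5. Total 21.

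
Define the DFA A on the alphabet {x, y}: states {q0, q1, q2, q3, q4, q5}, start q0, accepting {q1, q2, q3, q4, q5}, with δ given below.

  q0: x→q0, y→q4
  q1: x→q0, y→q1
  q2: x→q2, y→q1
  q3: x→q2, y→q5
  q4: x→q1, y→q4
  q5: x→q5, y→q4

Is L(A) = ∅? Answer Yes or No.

The string y is accepted: the run q0 → q4 ends in the accepting state q4.
Since at least one string is accepted, L(A) is not empty.

No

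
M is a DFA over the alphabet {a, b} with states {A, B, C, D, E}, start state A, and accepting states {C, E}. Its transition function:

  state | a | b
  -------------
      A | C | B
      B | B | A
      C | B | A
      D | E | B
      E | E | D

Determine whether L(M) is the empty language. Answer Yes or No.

The string a is accepted: the run A → C ends in the accepting state C.
Since at least one string is accepted, L(M) is not empty.

No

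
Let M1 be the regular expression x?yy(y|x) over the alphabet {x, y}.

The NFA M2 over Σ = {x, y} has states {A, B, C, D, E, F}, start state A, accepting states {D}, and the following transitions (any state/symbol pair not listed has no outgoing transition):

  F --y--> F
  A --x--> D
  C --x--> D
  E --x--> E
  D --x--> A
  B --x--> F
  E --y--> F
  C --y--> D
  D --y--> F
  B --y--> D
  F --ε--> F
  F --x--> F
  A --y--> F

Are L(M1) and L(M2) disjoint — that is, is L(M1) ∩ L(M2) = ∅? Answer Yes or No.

Converting the expression M1 to a DFA (subset construction, then merging equivalent states) gives the minimal DFA with states {r0, r1, r2, r3, r4, r5}, start state r0, accepting states {r5} and transitions r0: x→r1, y→r2; r1: x→r3, y→r2; r2: x→r3, y→r4; r3: x→r3, y→r3; r4: x→r5, y→r5; r5: x→r3, y→r3.
Exploring the product automaton M1 × M2 from the start pair (r0, A), following both machines on each input symbol, reaches 8 state pairs: (r0, A), (r1, D), (r2, F), (r3, A), (r3, F), (r4, F), (r3, D), (r5, F).
M1 accepts in {r5} and M2 accepts in {D}; no reachable pair has both components accepting, so no string drives both machines to acceptance simultaneously and L(M1) ∩ L(M2) = ∅.
So no string is accepted by both, and the intersection is empty.

Yes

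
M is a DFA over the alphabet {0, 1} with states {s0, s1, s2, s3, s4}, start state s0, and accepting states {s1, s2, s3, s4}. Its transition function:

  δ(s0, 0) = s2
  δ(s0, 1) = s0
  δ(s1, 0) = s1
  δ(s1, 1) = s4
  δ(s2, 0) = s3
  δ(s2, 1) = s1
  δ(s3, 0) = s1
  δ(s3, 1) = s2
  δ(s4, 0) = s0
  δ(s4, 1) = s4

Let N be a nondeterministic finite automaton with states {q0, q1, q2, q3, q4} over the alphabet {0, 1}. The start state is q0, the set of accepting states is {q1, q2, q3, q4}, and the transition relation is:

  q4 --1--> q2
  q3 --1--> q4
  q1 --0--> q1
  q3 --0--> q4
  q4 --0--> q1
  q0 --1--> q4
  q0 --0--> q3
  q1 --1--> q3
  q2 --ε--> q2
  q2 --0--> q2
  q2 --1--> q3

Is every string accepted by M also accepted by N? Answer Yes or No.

Yes

Exploring the product automaton M × N from the start pair (s0, q0), following both machines on each input symbol, reaches 19 state pairs: (s0, q0), (s2, q3), (s0, q4), (s3, q4), (s1, q4), (s2, q1), (s0, q2), (s1, q1), (s2, q2), (s4, q2), (s3, q1), (s1, q3), (s0, q3), (s4, q3), (s3, q2), (s4, q4), (s2, q4), (s1, q2), (s0, q1).
M accepts in {s1, s2, s3, s4} and N accepts in {q1, q2, q3, q4}. The reachable pairs whose M-component is accepting are (s2, q3), (s3, q4), (s1, q4), (s2, q1), (s1, q1), (s2, q2), (s4, q2), (s3, q1), (s1, q3), (s4, q3), (s3, q2), (s4, q4), (s2, q4), (s1, q2); in each of them the N-component is accepting too, so the product for L(M) \ L(N) (M-component accepting, N-component rejecting) has no reachable accepting pair and the difference is empty.
Hence every string in L(M) is also in L(N).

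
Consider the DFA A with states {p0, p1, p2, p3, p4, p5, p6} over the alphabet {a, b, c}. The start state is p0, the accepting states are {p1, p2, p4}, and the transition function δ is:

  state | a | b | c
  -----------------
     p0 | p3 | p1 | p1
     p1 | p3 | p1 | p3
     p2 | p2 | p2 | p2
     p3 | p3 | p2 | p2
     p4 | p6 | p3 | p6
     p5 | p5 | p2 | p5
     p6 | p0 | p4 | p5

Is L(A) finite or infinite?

State p1 is reachable from the start and can reach an accepting state, and it lies on the cycle p1 → p1.
Traversing that cycle any number of times yields accepted strings of unbounded length, so the language is infinite.

infinite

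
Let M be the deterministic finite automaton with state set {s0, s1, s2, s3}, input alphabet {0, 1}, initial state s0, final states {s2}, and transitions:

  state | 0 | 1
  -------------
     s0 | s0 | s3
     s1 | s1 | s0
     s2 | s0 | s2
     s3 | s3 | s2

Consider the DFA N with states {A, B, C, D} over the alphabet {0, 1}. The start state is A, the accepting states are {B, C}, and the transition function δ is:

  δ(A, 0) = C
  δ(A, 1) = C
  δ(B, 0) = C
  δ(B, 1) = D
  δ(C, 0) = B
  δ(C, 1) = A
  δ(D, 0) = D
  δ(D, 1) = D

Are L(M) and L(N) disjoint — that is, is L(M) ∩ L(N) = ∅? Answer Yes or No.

The string 011 is accepted by both M and N.
Hence L(M) ∩ L(N) ≠ ∅.

No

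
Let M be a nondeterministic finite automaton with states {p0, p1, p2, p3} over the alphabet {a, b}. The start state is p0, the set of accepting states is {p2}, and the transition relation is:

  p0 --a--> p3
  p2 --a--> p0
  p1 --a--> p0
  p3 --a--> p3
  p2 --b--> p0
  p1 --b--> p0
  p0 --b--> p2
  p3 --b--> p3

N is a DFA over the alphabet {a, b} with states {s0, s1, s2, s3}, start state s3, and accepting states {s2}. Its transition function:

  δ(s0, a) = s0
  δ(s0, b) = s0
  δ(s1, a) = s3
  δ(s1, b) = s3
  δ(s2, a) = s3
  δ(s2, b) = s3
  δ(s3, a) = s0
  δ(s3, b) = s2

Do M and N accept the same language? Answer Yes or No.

Yes

Exploring the product automaton M × N from the start pair (p0, s3), following both machines on each input symbol, reaches 3 state pairs: (p0, s3), (p3, s0), (p2, s2).
M accepts in {p2} and N accepts in {s2}. In every reachable pair the two components are either both accepting — (p2, s2) — or both non-accepting, so no string is accepted by exactly one of the machines: L(M) \ L(N) and L(N) \ L(M) are both empty.
Hence every string is accepted by M iff it is accepted by N, and the two languages coincide.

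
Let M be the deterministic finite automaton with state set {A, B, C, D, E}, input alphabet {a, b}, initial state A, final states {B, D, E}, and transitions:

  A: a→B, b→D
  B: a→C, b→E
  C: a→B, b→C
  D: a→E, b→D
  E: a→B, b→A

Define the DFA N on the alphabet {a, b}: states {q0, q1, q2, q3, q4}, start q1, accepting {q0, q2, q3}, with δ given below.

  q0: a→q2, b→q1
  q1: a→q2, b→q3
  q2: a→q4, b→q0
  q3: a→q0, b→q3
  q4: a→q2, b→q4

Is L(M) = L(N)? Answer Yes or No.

Yes

Exploring the product automaton M × N from the start pair (A, q1), following both machines on each input symbol, reaches 5 state pairs: (A, q1), (B, q2), (D, q3), (C, q4), (E, q0).
M accepts in {B, D, E} and N accepts in {q0, q2, q3}. In every reachable pair the two components are either both accepting — (B, q2), (D, q3), (E, q0) — or both non-accepting, so no string is accepted by exactly one of the machines: L(M) \ L(N) and L(N) \ L(M) are both empty.
Hence every string is accepted by M iff it is accepted by N, and the two languages coincide.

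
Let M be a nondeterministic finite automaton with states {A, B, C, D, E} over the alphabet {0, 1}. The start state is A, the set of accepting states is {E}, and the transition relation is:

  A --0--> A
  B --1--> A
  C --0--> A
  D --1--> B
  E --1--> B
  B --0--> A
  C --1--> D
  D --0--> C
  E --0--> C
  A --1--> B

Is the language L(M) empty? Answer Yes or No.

The states reachable from the start state are {A, B}.
None of the accepting states {E} is reachable, so no string is accepted and L(M) = ∅.

Yes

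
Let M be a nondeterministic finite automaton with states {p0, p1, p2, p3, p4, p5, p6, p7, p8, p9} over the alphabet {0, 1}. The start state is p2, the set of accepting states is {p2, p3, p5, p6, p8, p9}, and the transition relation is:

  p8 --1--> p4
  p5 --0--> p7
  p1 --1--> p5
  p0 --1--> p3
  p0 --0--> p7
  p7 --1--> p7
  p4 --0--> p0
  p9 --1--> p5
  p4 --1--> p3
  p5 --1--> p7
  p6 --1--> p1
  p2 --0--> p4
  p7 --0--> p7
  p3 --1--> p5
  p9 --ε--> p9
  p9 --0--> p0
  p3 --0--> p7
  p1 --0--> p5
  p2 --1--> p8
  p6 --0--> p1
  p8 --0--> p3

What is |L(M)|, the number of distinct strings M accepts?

12

The useful subgraph on states {p0, p2, p3, p4, p5, p8} is acyclic, so L(M) is finite; the longest accepting path visits 6 useful states, giving maximum string length 5.
Counting accepting paths from p2 by length: 1 of length 0, 1 of length 1, 2 of length 2, 4 of length 3, 3 of length 4, 1 of length 5. Total 12.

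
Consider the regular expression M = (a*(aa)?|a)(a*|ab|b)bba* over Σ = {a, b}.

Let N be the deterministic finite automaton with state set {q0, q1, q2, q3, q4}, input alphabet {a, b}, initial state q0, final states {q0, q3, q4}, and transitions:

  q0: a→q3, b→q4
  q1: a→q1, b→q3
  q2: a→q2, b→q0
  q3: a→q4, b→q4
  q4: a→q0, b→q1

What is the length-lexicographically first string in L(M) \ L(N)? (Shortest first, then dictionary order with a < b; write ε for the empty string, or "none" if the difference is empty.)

The string bb is accepted by M but not by N.
No shorter string lies in the difference, and bb is the lexicographically first length-2 string in L(M) \ L(N).

bb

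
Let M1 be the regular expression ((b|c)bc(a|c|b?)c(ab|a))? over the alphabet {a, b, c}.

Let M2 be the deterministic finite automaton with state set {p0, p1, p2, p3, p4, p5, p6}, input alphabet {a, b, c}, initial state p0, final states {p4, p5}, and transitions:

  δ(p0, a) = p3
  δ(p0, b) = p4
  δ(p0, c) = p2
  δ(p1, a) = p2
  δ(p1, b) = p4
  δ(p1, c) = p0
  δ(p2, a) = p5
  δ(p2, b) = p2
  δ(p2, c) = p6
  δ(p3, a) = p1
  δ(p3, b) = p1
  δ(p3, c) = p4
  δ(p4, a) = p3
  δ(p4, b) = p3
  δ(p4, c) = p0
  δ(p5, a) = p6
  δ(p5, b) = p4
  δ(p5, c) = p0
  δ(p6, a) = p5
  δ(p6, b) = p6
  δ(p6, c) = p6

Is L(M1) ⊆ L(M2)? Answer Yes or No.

The empty string ε is in L(M1) but not in L(M2).
So L(M1) ⊄ L(M2).

No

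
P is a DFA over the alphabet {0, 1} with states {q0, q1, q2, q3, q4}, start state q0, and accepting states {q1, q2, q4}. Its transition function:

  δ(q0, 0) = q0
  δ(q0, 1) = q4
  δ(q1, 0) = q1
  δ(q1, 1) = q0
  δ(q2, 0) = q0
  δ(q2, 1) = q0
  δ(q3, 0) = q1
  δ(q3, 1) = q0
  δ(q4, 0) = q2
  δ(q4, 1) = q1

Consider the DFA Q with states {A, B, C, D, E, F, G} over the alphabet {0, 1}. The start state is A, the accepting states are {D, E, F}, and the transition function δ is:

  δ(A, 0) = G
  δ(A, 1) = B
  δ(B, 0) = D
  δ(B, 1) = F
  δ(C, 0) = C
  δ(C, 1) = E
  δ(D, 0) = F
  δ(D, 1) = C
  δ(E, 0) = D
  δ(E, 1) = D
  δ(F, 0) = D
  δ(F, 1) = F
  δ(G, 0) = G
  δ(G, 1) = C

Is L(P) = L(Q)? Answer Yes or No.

No

The string 1 is accepted by P but rejected by Q.
So L(P) ≠ L(Q).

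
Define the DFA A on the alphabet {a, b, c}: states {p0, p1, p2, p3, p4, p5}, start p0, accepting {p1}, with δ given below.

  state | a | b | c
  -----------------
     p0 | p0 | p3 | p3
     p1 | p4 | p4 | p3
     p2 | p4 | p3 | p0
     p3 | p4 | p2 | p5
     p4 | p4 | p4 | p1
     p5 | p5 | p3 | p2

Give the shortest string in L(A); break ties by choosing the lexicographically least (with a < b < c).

bac

A breadth-first search from p0 reaches an accepting state first via the path p0 → p3 → p4 → p1 on input bac.
No string of length < 3 is accepted (BFS exhausts all shorter strings without reaching an accepting state), and bac is the lexicographically least accepting string of length 3.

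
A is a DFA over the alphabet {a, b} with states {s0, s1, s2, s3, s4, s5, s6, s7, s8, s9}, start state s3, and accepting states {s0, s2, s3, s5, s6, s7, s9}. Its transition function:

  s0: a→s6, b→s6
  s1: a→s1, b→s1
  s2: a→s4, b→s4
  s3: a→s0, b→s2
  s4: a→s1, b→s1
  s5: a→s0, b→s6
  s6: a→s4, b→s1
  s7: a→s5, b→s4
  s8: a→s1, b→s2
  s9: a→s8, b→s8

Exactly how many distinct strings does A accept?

The useful subgraph on states {s0, s2, s3, s6} is acyclic, so L(A) is finite; the longest accepting path visits 3 useful states, giving maximum string length 2.
Counting accepting paths from s3 by length: 1 of length 0, 2 of length 1, 2 of length 2. Total 5.

5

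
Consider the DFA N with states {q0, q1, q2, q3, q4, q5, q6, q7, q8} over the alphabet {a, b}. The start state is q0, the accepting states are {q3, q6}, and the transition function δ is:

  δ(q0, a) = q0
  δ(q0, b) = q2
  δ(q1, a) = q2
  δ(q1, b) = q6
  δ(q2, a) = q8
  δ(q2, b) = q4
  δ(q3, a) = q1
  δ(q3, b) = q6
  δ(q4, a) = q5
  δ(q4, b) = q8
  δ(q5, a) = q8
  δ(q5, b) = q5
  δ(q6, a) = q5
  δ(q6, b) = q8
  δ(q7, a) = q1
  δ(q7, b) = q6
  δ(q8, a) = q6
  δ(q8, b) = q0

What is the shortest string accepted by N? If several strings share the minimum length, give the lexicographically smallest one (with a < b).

A breadth-first search from q0 reaches an accepting state first via the path q0 → q2 → q8 → q6 on input baa.
No string of length < 3 is accepted (BFS exhausts all shorter strings without reaching an accepting state), and baa is the lexicographically least accepting string of length 3.

baa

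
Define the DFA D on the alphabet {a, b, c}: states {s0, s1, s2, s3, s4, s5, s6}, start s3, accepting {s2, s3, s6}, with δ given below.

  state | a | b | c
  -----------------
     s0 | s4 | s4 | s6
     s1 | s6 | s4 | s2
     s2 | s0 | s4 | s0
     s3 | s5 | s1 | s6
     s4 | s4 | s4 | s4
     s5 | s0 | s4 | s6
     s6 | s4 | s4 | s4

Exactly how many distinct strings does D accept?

8

The useful subgraph on states {s0, s1, s2, s3, s5, s6} is acyclic, so L(D) is finite; the longest accepting path visits 5 useful states, giving maximum string length 4.
Counting accepting paths from s3 by length: 1 of length 0, 1 of length 1, 3 of length 2, 1 of length 3, 2 of length 4. Total 8.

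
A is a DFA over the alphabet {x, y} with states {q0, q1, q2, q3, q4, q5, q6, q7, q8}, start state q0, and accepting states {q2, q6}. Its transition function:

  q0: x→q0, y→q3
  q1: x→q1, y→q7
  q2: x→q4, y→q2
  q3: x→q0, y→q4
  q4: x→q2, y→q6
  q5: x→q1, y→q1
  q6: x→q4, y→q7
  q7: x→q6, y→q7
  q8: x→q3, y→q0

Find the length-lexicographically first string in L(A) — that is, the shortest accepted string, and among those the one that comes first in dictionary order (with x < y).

yyx

A breadth-first search from q0 reaches an accepting state first via the path q0 → q3 → q4 → q2 on input yyx.
No string of length < 3 is accepted (BFS exhausts all shorter strings without reaching an accepting state), and yyx is the lexicographically least accepting string of length 3.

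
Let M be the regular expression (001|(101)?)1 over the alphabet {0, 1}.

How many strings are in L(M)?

The expression has no Kleene star, so L(M) is finite. Expanding the alternatives gives {1, 0011, 1011}.
That is 1 of length 1, 2 of length 4: 3 strings in all.

3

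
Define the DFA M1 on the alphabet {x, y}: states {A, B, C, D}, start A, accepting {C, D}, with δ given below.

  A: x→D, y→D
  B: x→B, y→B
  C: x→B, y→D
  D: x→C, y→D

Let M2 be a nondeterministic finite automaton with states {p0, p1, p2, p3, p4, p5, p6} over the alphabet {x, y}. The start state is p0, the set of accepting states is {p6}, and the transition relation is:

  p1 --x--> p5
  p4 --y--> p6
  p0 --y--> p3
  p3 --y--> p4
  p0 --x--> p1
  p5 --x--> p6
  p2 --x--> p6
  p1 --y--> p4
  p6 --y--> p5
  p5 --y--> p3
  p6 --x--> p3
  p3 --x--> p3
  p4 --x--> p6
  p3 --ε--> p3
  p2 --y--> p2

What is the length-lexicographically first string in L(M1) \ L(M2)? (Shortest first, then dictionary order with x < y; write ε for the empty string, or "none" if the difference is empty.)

x

The string x is accepted by M1 but not by M2.
No shorter string lies in the difference, and x is the lexicographically first length-1 string in L(M1) \ L(M2).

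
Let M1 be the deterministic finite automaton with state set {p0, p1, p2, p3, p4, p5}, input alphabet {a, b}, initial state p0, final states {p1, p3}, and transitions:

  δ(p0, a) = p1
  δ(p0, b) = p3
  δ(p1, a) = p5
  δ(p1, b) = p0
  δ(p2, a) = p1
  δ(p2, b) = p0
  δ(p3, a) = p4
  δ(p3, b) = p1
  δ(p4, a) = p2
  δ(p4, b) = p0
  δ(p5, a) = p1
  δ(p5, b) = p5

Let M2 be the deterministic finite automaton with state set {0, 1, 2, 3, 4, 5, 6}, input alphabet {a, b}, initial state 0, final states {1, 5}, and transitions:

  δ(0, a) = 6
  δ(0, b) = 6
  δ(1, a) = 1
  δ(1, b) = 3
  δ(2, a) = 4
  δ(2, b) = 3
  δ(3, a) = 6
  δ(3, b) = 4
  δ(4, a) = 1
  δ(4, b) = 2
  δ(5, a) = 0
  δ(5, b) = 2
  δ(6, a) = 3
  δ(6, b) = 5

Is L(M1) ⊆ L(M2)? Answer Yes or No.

No

The string a is in L(M1) but not in L(M2).
So L(M1) ⊄ L(M2).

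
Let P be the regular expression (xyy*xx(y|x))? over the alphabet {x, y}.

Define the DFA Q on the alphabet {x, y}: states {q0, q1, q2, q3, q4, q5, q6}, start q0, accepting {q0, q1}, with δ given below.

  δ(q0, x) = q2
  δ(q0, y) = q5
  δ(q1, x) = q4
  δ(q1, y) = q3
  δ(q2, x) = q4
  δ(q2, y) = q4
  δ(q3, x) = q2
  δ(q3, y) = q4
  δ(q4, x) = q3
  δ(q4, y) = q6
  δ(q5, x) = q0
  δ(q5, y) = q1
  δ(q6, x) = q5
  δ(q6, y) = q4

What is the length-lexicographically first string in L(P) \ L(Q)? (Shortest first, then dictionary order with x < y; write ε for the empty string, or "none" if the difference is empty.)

xyxxx

The string xyxxx is accepted by P but not by Q.
No shorter string lies in the difference, and xyxxx is the lexicographically first length-5 string in L(P) \ L(Q).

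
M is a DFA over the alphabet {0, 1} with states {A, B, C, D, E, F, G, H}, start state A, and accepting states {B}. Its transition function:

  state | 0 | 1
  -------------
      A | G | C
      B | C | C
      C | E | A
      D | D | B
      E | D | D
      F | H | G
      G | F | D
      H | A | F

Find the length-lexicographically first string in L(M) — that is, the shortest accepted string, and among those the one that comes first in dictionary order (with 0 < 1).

011

A breadth-first search from A reaches an accepting state first via the path A → G → D → B on input 011.
No string of length < 3 is accepted (BFS exhausts all shorter strings without reaching an accepting state), and 011 is the lexicographically least accepting string of length 3.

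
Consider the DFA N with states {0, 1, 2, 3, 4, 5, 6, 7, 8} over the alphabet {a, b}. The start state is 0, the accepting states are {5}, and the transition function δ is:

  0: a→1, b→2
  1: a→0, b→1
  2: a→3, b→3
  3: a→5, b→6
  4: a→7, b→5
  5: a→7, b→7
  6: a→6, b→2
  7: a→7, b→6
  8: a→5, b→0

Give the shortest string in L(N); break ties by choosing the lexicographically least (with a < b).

baa

A breadth-first search from 0 reaches an accepting state first via the path 0 → 2 → 3 → 5 on input baa.
No string of length < 3 is accepted (BFS exhausts all shorter strings without reaching an accepting state), and baa is the lexicographically least accepting string of length 3.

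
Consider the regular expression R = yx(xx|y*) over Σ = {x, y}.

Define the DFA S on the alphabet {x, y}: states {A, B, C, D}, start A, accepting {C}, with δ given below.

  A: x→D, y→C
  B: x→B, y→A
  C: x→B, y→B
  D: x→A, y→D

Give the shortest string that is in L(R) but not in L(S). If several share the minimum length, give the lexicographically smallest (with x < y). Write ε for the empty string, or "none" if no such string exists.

The string yx is accepted by R but not by S.
No shorter string lies in the difference, and yx is the lexicographically first length-2 string in L(R) \ L(S).

yx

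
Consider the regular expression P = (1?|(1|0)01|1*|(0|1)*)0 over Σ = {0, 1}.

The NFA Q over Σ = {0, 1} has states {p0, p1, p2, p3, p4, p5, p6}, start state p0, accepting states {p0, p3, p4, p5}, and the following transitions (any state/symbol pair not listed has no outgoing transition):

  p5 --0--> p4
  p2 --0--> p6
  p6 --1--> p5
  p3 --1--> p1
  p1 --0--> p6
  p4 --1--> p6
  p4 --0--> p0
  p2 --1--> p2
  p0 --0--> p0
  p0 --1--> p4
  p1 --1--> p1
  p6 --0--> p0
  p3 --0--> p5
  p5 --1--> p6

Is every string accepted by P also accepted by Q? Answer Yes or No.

Yes

Converting the expression P to a DFA (subset construction, then merging equivalent states) gives the minimal DFA with states {r0, r1}, start state r0, accepting states {r1} and transitions r0: 0→r1, 1→r0; r1: 0→r1, 1→r0.
Exploring the product automaton P × Q from the start pair (r0, p0), following both machines on each input symbol, reaches 6 state pairs: (r0, p0), (r1, p0), (r0, p4), (r0, p6), (r0, p5), (r1, p4).
P accepts in {r1} and Q accepts in {p0, p3, p4, p5}. The reachable pairs whose P-component is accepting are (r1, p0), (r1, p4); in each of them the Q-component is accepting too, so the product for L(P) \ L(Q) (P-component accepting, Q-component rejecting) has no reachable accepting pair and the difference is empty.
Hence every string in L(P) is also in L(Q).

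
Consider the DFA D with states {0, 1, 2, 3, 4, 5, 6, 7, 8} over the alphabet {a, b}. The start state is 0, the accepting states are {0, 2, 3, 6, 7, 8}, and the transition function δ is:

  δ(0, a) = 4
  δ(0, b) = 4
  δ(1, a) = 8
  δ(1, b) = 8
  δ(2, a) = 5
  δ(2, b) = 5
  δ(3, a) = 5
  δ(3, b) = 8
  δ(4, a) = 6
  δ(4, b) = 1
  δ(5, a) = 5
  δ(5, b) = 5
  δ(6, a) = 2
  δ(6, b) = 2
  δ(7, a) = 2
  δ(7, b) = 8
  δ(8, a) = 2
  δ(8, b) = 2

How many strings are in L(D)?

19

The useful subgraph on states {0, 1, 2, 4, 6, 8} is acyclic, so L(D) is finite; the longest accepting path visits 5 useful states, giving maximum string length 4.
Counting accepting paths from 0 by length: 1 of length 0, 2 of length 2, 8 of length 3, 8 of length 4. Total 19.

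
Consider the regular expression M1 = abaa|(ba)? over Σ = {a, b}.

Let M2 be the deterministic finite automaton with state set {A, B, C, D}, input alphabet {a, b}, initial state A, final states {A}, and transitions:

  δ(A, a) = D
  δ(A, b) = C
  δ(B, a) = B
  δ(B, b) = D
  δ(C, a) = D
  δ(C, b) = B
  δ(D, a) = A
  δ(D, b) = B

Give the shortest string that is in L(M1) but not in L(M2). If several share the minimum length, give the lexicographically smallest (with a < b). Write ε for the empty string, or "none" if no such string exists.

ba

The string ba is accepted by M1 but not by M2.
No shorter string lies in the difference, and ba is the lexicographically first length-2 string in L(M1) \ L(M2).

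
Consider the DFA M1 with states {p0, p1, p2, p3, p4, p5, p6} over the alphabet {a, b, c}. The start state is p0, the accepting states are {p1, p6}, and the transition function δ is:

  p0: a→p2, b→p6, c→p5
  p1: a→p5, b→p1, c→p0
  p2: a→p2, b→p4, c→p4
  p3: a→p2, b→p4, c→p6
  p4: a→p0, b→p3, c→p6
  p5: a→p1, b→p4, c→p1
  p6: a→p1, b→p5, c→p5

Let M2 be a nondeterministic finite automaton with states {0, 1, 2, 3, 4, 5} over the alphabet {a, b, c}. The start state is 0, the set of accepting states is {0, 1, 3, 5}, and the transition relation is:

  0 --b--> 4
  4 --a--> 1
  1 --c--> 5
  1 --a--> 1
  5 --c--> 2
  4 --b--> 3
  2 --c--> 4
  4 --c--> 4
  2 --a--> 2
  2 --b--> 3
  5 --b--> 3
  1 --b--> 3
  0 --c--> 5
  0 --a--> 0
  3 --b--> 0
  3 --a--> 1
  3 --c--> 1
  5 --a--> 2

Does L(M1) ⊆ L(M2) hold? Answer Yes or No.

The string b is in L(M1) but not in L(M2).
So L(M1) ⊄ L(M2).

No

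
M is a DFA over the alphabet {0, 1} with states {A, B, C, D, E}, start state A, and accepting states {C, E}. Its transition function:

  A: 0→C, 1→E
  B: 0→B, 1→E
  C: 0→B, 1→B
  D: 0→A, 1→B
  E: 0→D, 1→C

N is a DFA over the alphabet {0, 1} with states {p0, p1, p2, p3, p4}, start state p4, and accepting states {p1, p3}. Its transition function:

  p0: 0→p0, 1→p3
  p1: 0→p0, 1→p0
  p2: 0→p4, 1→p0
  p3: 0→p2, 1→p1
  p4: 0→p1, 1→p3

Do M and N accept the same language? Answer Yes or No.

Yes

Exploring the product automaton M × N from the start pair (A, p4), following both machines on each input symbol, reaches 5 state pairs: (A, p4), (C, p1), (E, p3), (B, p0), (D, p2).
M accepts in {C, E} and N accepts in {p1, p3}. In every reachable pair the two components are either both accepting — (C, p1), (E, p3) — or both non-accepting, so no string is accepted by exactly one of the machines: L(M) \ L(N) and L(N) \ L(M) are both empty.
Hence every string is accepted by M iff it is accepted by N, and the two languages coincide.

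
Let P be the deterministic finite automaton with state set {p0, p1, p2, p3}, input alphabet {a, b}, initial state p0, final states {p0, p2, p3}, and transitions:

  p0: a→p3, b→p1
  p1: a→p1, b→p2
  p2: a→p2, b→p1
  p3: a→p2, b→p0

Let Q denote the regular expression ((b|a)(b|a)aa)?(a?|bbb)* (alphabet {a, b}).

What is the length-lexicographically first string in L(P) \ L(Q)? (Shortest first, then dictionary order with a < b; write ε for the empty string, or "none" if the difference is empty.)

The string ab is accepted by P but not by Q.
No shorter string lies in the difference, and ab is the lexicographically first length-2 string in L(P) \ L(Q).

ab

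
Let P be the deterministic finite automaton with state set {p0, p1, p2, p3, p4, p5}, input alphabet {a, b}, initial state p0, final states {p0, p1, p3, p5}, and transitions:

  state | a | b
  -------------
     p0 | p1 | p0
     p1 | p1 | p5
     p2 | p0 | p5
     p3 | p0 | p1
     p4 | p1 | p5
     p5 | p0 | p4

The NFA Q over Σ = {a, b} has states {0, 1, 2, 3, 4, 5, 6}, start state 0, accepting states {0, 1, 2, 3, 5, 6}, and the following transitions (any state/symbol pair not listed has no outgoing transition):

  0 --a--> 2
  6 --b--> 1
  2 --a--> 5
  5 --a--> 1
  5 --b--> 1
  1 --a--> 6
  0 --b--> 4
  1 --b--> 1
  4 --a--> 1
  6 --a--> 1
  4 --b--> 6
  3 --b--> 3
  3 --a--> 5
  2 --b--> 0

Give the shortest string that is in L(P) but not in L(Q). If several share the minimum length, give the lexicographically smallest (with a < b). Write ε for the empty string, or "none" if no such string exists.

b

The string b is accepted by P but not by Q.
No shorter string lies in the difference, and b is the lexicographically first length-1 string in L(P) \ L(Q).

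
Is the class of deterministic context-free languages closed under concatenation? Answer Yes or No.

Take L₁ = {ε, c} (finite, hence regular and DCFL) and L₂ = {c aⁿbⁿ : n≥0} ∪ {cc aⁿb²ⁿ : n≥0} (a DCFL: the number of leading c's tells the DPDA whether to pop one stack symbol per b or per two b's). Then L₁L₂ ∩ cca⁺b* = {cc aⁿbⁿ : n≥1} ∪ {cc aⁿb²ⁿ : n≥1}. If L₁L₂ were a DCFL, so would be this intersection with a regular set, and a DPDA for it started from its configuration after reading cc would accept {aⁿbⁿ : n≥1} ∪ {aⁿb²ⁿ : n≥1}, which no deterministic PDA accepts (a DPDA for it would have a single run on aⁿb²ⁿ, accepting after the prefix aⁿbⁿ and accepting again after n more b's; an ordinary PDA that simulates it on a's and b's and, at any moment when it is accepting, may switch to reading only a fresh letter d while feeding each d to the simulation as a b, would accept aⁱbʲdᵏ (k≥1) exactly when both aⁱbʲ and aⁱbʲ⁺ᵏ are in the language, i.e. its language intersected with the regular set a*b*d⁺ would be exactly {aⁿbⁿdⁿ : n≥1} — impossible, since context-free languages are closed under intersection with regular sets and {aⁿbⁿdⁿ} is not context-free). Hence L₁L₂ is not a DCFL.

No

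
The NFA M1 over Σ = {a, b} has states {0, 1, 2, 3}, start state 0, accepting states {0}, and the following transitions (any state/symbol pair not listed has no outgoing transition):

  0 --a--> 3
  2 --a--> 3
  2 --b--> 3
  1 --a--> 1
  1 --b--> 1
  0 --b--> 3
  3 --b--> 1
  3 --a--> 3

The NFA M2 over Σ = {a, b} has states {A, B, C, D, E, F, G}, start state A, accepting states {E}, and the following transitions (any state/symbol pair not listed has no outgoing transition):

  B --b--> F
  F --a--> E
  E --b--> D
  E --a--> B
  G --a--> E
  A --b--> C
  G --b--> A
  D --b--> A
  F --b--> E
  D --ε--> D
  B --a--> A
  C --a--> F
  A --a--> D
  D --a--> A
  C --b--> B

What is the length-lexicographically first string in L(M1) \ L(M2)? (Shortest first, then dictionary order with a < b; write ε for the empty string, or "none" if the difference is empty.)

ε

The empty string ε is accepted by M1 but not by M2.
Since ε is the unique shortest string, it is the required witness.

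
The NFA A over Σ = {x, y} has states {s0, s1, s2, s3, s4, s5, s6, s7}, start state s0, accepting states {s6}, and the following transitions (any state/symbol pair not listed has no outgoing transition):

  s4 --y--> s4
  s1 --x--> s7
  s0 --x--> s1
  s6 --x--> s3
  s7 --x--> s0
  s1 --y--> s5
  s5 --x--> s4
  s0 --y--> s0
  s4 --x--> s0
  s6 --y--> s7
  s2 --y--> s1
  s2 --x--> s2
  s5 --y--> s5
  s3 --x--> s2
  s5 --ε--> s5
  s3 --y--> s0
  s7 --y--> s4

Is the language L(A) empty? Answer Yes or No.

The states reachable from the start state are {s0, s1, s4, s5, s7}.
None of the accepting states {s6} is reachable, so no string is accepted and L(A) = ∅.

Yes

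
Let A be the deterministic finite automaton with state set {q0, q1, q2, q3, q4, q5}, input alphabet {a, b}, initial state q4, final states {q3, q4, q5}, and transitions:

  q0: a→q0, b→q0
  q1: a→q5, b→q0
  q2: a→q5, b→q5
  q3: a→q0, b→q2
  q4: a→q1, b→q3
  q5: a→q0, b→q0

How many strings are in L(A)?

The useful subgraph on states {q1, q2, q3, q4, q5} is acyclic, so L(A) is finite; the longest accepting path visits 4 useful states, giving maximum string length 3.
Counting accepting paths from q4 by length: 1 of length 0, 1 of length 1, 1 of length 2, 2 of length 3. Total 5.

5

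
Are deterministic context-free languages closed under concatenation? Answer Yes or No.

Take L₁ = {ε, c} (finite, hence regular and DCFL) and L₂ = {c aⁿbⁿ : n≥0} ∪ {cc aⁿb²ⁿ : n≥0} (a DCFL: the number of leading c's tells the DPDA whether to pop one stack symbol per b or per two b's). Then L₁L₂ ∩ cca⁺b* = {cc aⁿbⁿ : n≥1} ∪ {cc aⁿb²ⁿ : n≥1}. If L₁L₂ were a DCFL, so would be this intersection with a regular set, and a DPDA for it started from its configuration after reading cc would accept {aⁿbⁿ : n≥1} ∪ {aⁿb²ⁿ : n≥1}, which no deterministic PDA accepts (a DPDA for it would have a single run on aⁿb²ⁿ, accepting after the prefix aⁿbⁿ and accepting again after n more b's; an ordinary PDA that simulates it on a's and b's and, at any moment when it is accepting, may switch to reading only a fresh letter d while feeding each d to the simulation as a b, would accept aⁱbʲdᵏ (k≥1) exactly when both aⁱbʲ and aⁱbʲ⁺ᵏ are in the language, i.e. its language intersected with the regular set a*b*d⁺ would be exactly {aⁿbⁿdⁿ : n≥1} — impossible, since context-free languages are closed under intersection with regular sets and {aⁿbⁿdⁿ} is not context-free). Hence L₁L₂ is not a DCFL.

No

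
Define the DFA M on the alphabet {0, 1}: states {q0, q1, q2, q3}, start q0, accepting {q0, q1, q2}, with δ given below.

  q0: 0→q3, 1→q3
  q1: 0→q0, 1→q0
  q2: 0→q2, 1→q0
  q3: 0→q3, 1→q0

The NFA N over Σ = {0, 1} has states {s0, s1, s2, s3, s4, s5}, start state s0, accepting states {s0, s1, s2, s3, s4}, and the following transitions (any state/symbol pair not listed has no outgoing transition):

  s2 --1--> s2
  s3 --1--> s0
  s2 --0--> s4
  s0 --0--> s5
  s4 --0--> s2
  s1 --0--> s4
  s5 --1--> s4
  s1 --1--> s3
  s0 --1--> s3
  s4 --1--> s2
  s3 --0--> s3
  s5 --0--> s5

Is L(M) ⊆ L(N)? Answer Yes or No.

Exploring the product automaton M × N from the start pair (q0, s0), following both machines on each input symbol, reaches 7 state pairs: (q0, s0), (q3, s5), (q3, s3), (q0, s4), (q3, s2), (q3, s4), (q0, s2).
M accepts in {q0, q1, q2} and N accepts in {s0, s1, s2, s3, s4}. The reachable pairs whose M-component is accepting are (q0, s0), (q0, s4), (q0, s2); in each of them the N-component is accepting too, so the product for L(M) \ L(N) (M-component accepting, N-component rejecting) has no reachable accepting pair and the difference is empty.
Hence every string in L(M) is also in L(N).

Yes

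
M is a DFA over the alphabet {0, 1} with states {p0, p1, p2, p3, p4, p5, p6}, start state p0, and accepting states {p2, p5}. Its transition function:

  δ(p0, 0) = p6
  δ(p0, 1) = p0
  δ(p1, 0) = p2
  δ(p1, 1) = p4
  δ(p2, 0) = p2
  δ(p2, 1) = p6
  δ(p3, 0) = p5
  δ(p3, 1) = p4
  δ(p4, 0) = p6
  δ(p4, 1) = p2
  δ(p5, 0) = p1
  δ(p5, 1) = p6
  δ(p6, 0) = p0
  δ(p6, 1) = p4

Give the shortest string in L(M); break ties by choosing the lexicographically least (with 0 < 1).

A breadth-first search from p0 reaches an accepting state first via the path p0 → p6 → p4 → p2 on input 011.
No string of length < 3 is accepted (BFS exhausts all shorter strings without reaching an accepting state), and 011 is the lexicographically least accepting string of length 3.

011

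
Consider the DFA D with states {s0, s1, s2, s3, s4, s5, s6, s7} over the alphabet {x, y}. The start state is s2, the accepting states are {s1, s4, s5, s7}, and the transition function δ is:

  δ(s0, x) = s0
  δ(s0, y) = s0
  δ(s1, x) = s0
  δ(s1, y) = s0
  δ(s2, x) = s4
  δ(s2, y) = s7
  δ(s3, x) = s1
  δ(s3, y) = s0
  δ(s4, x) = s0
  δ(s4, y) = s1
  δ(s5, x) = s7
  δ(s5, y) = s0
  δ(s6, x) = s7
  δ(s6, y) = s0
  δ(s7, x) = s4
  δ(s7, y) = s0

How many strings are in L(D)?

5

The useful subgraph on states {s1, s2, s4, s7} is acyclic, so L(D) is finite; the longest accepting path visits 4 useful states, giving maximum string length 3.
Counting accepting paths from s2 by length: 2 of length 1, 2 of length 2, 1 of length 3. Total 5.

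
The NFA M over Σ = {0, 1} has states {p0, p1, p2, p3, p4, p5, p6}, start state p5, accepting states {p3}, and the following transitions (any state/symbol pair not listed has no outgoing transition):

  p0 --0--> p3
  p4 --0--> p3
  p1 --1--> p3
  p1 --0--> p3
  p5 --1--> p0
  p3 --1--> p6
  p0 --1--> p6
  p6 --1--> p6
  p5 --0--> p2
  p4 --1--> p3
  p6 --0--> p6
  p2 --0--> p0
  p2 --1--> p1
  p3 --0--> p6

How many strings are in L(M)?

4

The useful subgraph on states {p0, p1, p2, p3, p5} is acyclic, so L(M) is finite; the longest accepting path visits 4 useful states, giving maximum string length 3.
Counting accepting paths from p5 by length: 1 of length 2, 3 of length 3. Total 4.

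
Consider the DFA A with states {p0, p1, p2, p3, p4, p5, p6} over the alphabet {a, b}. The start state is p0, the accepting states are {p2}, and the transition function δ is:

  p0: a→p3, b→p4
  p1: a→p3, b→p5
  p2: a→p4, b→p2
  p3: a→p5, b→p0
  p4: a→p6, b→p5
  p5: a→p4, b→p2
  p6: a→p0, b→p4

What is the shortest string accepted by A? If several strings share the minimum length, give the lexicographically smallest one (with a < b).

aab

A breadth-first search from p0 reaches an accepting state first via the path p0 → p3 → p5 → p2 on input aab.
No string of length < 3 is accepted (BFS exhausts all shorter strings without reaching an accepting state), and aab is the lexicographically least accepting string of length 3.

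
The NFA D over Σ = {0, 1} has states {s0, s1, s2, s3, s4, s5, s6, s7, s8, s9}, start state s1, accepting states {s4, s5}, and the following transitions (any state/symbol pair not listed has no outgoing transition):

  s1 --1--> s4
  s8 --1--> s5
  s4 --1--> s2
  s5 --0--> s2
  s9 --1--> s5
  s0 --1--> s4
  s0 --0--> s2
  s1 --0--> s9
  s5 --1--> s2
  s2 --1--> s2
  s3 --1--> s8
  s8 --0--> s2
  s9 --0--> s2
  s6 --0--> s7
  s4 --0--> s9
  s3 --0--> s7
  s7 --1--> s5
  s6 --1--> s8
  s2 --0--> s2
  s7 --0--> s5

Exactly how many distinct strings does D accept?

The useful subgraph on states {s1, s4, s5, s9} is acyclic, so L(D) is finite; the longest accepting path visits 4 useful states, giving maximum string length 3.
Counting accepting paths from s1 by length: 1 of length 1, 1 of length 2, 1 of length 3. Total 3.

3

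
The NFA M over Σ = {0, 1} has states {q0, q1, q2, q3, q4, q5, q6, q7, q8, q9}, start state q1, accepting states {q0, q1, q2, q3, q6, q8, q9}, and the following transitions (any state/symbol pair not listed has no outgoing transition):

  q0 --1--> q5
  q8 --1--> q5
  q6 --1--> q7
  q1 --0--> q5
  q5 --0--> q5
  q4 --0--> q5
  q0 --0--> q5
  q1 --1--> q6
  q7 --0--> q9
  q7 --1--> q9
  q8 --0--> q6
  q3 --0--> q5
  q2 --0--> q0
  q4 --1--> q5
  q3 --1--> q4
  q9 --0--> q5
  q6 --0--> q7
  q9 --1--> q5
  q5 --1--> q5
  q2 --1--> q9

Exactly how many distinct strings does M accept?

The useful subgraph on states {q1, q6, q7, q9} is acyclic, so L(M) is finite; the longest accepting path visits 4 useful states, giving maximum string length 3.
Counting accepting paths from q1 by length: 1 of length 0, 1 of length 1, 4 of length 3. Total 6.

6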